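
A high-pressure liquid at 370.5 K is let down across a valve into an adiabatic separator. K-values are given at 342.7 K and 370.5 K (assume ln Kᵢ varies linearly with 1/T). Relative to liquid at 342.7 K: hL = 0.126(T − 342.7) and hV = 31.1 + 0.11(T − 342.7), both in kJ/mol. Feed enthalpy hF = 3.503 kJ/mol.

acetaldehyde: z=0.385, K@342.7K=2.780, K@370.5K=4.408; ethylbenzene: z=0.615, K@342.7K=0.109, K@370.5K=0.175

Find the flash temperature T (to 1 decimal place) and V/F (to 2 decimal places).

T = 344.5 K, V/F = 0.11

Adiabatic flash: solve Rachford–Rice at each trial T, then check hF = ψ·hV(T) + (1−ψ)·hL(T).
  T = 342.7 K: K = (2.780, 0.109), RR gives ψ = 0.087, H_out = 2.693 kJ/mol
  T = 370.5 K: K = (4.408, 0.175), RR gives ψ = 0.286, H_out = 12.277 kJ/mol
  T = 356.6 K: K = (3.532, 0.139), RR gives ψ = 0.204, H_out = 8.065 kJ/mol
  T = 349.6 K: K = (3.138, 0.123), RR gives ψ = 0.152, H_out = 5.568 kJ/mol
  T = 346.1 K: K = (2.953, 0.116), RR gives ψ = 0.121, H_out = 4.172 kJ/mol
  T = 344.4 K: K = (2.866, 0.112), RR gives ψ = 0.104, H_out = 3.450 kJ/mol
Linear interpolation between T = 344.4 (H_out = 3.450) and T = 346.1 (H_out = 4.172) on hF = 3.503 gives T ≈ 344.5 K, at which ψ = 0.11.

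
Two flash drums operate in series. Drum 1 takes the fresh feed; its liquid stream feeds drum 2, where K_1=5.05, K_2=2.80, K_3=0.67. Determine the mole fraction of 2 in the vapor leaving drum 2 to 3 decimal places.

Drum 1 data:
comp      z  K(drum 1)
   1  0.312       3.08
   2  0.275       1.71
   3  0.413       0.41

y_2 (drum 2) = 0.234

Drum 1:
Let ψ₁ = V/F and solve Σ zᵢ(Kᵢ−1)/(1+ψ₁(Kᵢ−1)) = 0.
Check two-phase: ΣzᵢKᵢ = 1.601 > 1 and Σzᵢ/Kᵢ = 1.269 > 1, so g(0) = 0.601 > 0 and g(1) = -0.269 < 0.
Newton iteration, ψ₁⁰ = 0.5:
  ψ₁ = 0.500: g = 0.1166, g' = -0.689 → ψ₁ = 0.669
  ψ₁ = 0.669: g = 0.0010, g' = -0.692 → ψ₁ = 0.671
Converged at ψ₁ = 0.671.
Drum-1 compositions:
  1: x = 0.130, y = 0.401
  2: x = 0.186, y = 0.319
  3: x = 0.683, y = 0.280
Drum-2 feed = drum-1 liquid: z₂ = (0.1303, 0.1863, 0.6834).
Drum 2:
Rachford–Rice: g(ψ₂) = Σ zᵢ(Kᵢ−1)/(1+ψ₂(Kᵢ−1)) = 0.
Feasibility: ΣzᵢKᵢ = 1.637, Σzᵢ/Kᵢ = 1.112 — both > 1, two phases present.
Newton–Raphson from ψ₂ = 0.5:
  ψ₂ = 0.500: g = 0.0808, g' = -0.507 → ψ₂ = 0.659
  ψ₂ = 0.659: g = 0.0089, g' = -0.406 → ψ₂ = 0.681
Converged at ψ₂ = 0.681.
  1: x = 0.035, y = 0.175
  2: x = 0.084, y = 0.234
  3: x = 0.882, y = 0.591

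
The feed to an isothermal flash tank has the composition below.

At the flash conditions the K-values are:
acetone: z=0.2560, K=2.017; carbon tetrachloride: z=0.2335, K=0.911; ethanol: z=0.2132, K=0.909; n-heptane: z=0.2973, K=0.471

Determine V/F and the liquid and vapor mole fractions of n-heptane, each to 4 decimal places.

Iterate (Newton) starting at V/F = 0.32:
  V/F = 0.3200: g = -0.03427, g' = -0.2751 → V/F = 0.1954
  V/F = 0.1954: g = 0.00087, g' = -0.2915 → V/F = 0.1984
Converged at V/F = 0.1984.
Compositions from xᵢ = zᵢ/(1+V/F(Kᵢ−1)), yᵢ = Kᵢxᵢ:
  acetone: x = 0.2130, y = 0.4296
  carbon tetrachloride: x = 0.2377, y = 0.2165
  ethanol: x = 0.2171, y = 0.1974
  n-heptane: x = 0.3322, y = 0.1565

V/F = 0.1984, x_n-heptane = 0.3322, y_n-heptane = 0.1565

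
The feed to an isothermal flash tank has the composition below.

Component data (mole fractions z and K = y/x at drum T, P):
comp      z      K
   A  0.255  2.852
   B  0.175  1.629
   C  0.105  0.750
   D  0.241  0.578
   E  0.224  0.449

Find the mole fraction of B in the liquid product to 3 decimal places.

x_B = 0.133

Material balance + equilibrium reduce to Σ zᵢ(Kᵢ−1)/(1+ψ(Kᵢ−1)) = 0.
g(0) = ΣzᵢKᵢ − 1 = 0.331 and g(1) = 1 − Σzᵢ/Kᵢ = -0.253, so a root lies in (0, 1).
Newton iteration, ψ⁰ = 0.63:
  ψ = 0.630: g = -0.0619, g' = -0.470 → ψ = 0.498
  ψ = 0.498: g = 0.0005, g' = -0.483 → ψ = 0.499
Converged at ψ = 0.499.
Compositions from xᵢ = zᵢ/(1+ψ(Kᵢ−1)), yᵢ = Kᵢxᵢ:
  A: x = 0.132, y = 0.378
  B: x = 0.133, y = 0.217
  C: x = 0.120, y = 0.090
  D: x = 0.305, y = 0.176
  E: x = 0.309, y = 0.139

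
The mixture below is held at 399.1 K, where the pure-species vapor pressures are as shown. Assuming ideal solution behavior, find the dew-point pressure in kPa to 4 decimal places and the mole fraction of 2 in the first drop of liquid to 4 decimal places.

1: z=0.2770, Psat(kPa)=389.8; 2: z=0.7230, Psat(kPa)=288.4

Pdew = 310.7949 kPa, x_2 = 0.7791

At the dew point ψ → 1, so Σzᵢ/Kᵢ = 1 with Kᵢ = Pᵢˢᵃᵗ/P ⇒ 1/P = Σzᵢ/Pᵢˢᵃᵗ.
1/P = 0.2770/389.8 + 0.7230/288.4 = 0.0032176 ⇒ P = 310.7949 kPa
xᵢ = zᵢP/Pᵢˢᵃᵗ ⇒ x_2 = 0.7230·310.7949/288.4 = 0.7791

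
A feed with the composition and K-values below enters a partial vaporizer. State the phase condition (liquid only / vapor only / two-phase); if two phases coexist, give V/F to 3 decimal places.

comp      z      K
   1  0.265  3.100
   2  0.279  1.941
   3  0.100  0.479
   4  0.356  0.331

ΣzᵢKᵢ = 1.529; Σzᵢ/Kᵢ = 1.514.
Both exceed 1, so a two-phase solution exists.
Material balance + equilibrium reduce to Σ zᵢ(Kᵢ−1)/(1+ψ(Kᵢ−1)) = 0.
Iterate (Newton) starting at ψ = 0.68:
  ψ = 0.680: g = -0.1283, g' = -0.891 → ψ = 0.536
  ψ = 0.536: g = -0.0073, g' = -0.807 → ψ = 0.527
Converged at ψ = 0.527.

two-phase, V/F = 0.527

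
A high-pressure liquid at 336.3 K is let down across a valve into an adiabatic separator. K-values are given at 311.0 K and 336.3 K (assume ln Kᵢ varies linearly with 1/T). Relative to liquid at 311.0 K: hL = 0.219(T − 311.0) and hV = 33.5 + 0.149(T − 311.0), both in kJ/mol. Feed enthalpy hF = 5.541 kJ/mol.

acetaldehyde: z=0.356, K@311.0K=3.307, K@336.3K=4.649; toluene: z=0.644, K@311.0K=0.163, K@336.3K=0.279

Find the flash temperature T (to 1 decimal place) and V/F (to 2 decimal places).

Adiabatic flash: solve Rachford–Rice at each trial T, then check hF = ψ·hV(T) + (1−ψ)·hL(T).
  T = 311.0 K: K = (3.307, 0.163), RR gives ψ = 0.146, H_out = 4.897 kJ/mol
  T = 336.3 K: K = (4.649, 0.279), RR gives ψ = 0.317, H_out = 15.607 kJ/mol
  T = 323.6 K: K = (3.945, 0.215), RR gives ψ = 0.235, H_out = 10.423 kJ/mol
  T = 317.3 K: K = (3.618, 0.188), RR gives ψ = 0.192, H_out = 7.739 kJ/mol
  T = 314.1 K: K = (3.458, 0.175), RR gives ψ = 0.169, H_out = 6.320 kJ/mol
  T = 312.6 K: K = (3.385, 0.169), RR gives ψ = 0.158, H_out = 5.638 kJ/mol
Linear interpolation between T = 311.0 (H_out = 4.897) and T = 312.6 (H_out = 5.638) on hF = 5.541 gives T ≈ 312.4 K, at which ψ = 0.16.

T = 312.4 K, V/F = 0.16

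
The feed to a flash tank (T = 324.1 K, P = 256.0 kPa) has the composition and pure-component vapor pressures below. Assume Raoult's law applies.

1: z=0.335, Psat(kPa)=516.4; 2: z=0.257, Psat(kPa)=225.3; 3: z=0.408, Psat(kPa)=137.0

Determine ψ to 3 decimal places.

ψ = 0.327

Raoult's law: Kᵢ = Pᵢˢᵃᵗ/P = Pᵢˢᵃᵗ/256.0.
  K_1 = 516.4/256.0 = 2.01719, K_2 = 225.3/256.0 = 0.88008, K_3 = 137.0/256.0 = 0.53516
Newton iteration, ψ⁰ = 0.5:
  ψ = 0.500: g = -0.0540, g' = -0.306 → ψ = 0.324
  ψ = 0.324: g = 0.0011, g' = -0.322 → ψ = 0.327
Converged at ψ = 0.327.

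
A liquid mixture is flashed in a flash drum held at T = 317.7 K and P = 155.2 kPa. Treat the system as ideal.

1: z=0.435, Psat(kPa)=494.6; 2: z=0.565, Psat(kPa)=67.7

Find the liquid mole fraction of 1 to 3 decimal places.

Raoult's law: Kᵢ = Pᵢˢᵃᵗ/P = Pᵢˢᵃᵗ/155.2.
  K_1 = 494.6/155.2 = 3.18686, K_2 = 67.7/155.2 = 0.43621
Let ψ = V/F and solve Σ zᵢ(Kᵢ−1)/(1+ψ(Kᵢ−1)) = 0.
Check two-phase: ΣzᵢKᵢ = 1.633 > 1 and Σzᵢ/Kᵢ = 1.432 > 1, so g(0) = 0.633 > 0 and g(1) = -0.432 < 0.
Binary case is linear: z₁(K₁−1)(1+ψ(K₂−1)) + z₂(K₂−1)(1+ψ(K₁−1)) = 0
⇒ ψ = [z₁(K₁−1)+z₂(K₂−1)] / [−(K₁−1)(K₂−1)] = 0.6327/1.2329 = 0.513
Compositions from xᵢ = zᵢ/(1+ψ(Kᵢ−1)), yᵢ = Kᵢxᵢ:
  1: x = 0.205, y = 0.653
  2: x = 0.795, y = 0.347

x_1 = 0.205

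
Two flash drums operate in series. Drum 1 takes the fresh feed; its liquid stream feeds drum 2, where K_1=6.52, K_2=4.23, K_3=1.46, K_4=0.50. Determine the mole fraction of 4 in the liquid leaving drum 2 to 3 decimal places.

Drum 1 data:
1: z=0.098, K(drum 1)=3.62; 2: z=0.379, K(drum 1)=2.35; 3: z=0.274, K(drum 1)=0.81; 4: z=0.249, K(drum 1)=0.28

Drum 1:
Rachford–Rice: g(ψ₁) = Σ zᵢ(Kᵢ−1)/(1+ψ₁(Kᵢ−1)) = 0.
g(0) = ΣzᵢKᵢ − 1 = 0.537 and g(1) = 1 − Σzᵢ/Kᵢ = -0.416, so a root lies in (0, 1).
Newton–Raphson from ψ₁ = 0.6:
  ψ₁ = 0.600: g = 0.0081, g' = -0.725 → ψ₁ = 0.611
Converged at ψ₁ = 0.611.
Drum-1 compositions:
  1: x = 0.038, y = 0.136
  2: x = 0.208, y = 0.488
  3: x = 0.310, y = 0.251
  4: x = 0.445, y = 0.125
Drum-2 feed = drum-1 liquid: z₂ = (0.0377, 0.2077, 0.3100, 0.4447).
Drum 2:
Rachford–Rice: g(ψ₂) = Σ zᵢ(Kᵢ−1)/(1+ψ₂(Kᵢ−1)) = 0.
Feasibility: ΣzᵢKᵢ = 1.799, Σzᵢ/Kᵢ = 1.157 — both > 1, two phases present.
Newton iteration, ψ₂⁰ = 0.5:
  ψ₂ = 0.500: g = 0.1313, g' = -0.639 → ψ₂ = 0.705
  ψ₂ = 0.705: g = 0.0112, g' = -0.552 → ψ₂ = 0.726
Converged at ψ₂ = 0.726.
  1: x = 0.008, y = 0.049
  2: x = 0.062, y = 0.263
  3: x = 0.232, y = 0.339
  4: x = 0.698, y = 0.349

x_4 (drum 2) = 0.698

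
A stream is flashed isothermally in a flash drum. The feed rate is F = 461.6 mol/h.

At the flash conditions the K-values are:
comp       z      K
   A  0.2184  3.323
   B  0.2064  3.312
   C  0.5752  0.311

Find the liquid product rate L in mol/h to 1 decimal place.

L = 291.6 mol/h

Let ψ = V/F and solve Σ zᵢ(Kᵢ−1)/(1+ψ(Kᵢ−1)) = 0.
Feasibility: ΣzᵢKᵢ = 1.5882, Σzᵢ/Kᵢ = 1.9776 — both > 1, two phases present.
Iterate (Newton) starting at ψ = 0.5:
  ψ = 0.5000: g = -0.14854, g' = -1.1251 → ψ = 0.3680
  ψ = 0.3680: g = 0.00045, g' = -1.1547 → ψ = 0.3684
Converged at ψ = 0.3684.
Then V = ψ·F = 0.3684·461.6 = 170.0 mol/h and L = F − V = 291.6 mol/h.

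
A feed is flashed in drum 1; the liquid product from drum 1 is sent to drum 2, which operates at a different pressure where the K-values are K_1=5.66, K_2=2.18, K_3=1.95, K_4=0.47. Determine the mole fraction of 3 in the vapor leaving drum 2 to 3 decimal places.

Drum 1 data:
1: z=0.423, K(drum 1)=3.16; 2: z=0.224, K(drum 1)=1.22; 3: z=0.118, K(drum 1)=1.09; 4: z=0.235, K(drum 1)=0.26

y_3 (drum 2) = 0.140

Drum 1:
Rachford–Rice: g(ψ₁) = Σ zᵢ(Kᵢ−1)/(1+ψ₁(Kᵢ−1)) = 0.
g(0) = ΣzᵢKᵢ − 1 = 0.800 and g(1) = 1 − Σzᵢ/Kᵢ = -0.330, so a root lies in (0, 1).
Newton–Raphson from ψ₁ = 0.5:
  ψ₁ = 0.500: g = 0.2178, g' = -0.790 → ψ₁ = 0.776
  ψ₁ = 0.776: g = -0.0147, g' = -0.994 → ψ₁ = 0.761
Converged at ψ₁ = 0.761.
Drum-1 compositions:
  1: x = 0.160, y = 0.506
  2: x = 0.192, y = 0.234
  3: x = 0.110, y = 0.120
  4: x = 0.538, y = 0.140
Drum-2 feed = drum-1 liquid: z₂ = (0.1600, 0.1919, 0.1104, 0.5376).
Drum 2:
Let ψ₂ = V/F and solve Σ zᵢ(Kᵢ−1)/(1+ψ₂(Kᵢ−1)) = 0.
Check two-phase: ΣzᵢKᵢ = 1.792 > 1 and Σzᵢ/Kᵢ = 1.317 > 1, so g(0) = 0.792 > 0 and g(1) = -0.317 < 0.
Newton–Raphson from ψ₂ = 0.5:
  ψ₂ = 0.500: g = 0.0498, g' = -0.744 → ψ₂ = 0.567
  ψ₂ = 0.567: g = 0.0013, g' = -0.709 → ψ₂ = 0.569
Converged at ψ₂ = 0.569.
  1: x = 0.044, y = 0.248
  2: x = 0.115, y = 0.250
  3: x = 0.072, y = 0.140
  4: x = 0.770, y = 0.362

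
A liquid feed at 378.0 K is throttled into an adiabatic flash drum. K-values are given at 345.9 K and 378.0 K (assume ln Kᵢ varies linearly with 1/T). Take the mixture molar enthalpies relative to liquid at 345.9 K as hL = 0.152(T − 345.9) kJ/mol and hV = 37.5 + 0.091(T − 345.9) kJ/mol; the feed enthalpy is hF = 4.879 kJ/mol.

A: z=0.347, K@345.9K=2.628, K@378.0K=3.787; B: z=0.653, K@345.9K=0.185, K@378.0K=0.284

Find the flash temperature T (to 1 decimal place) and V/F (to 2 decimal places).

T = 354.4 K, V/F = 0.10

Adiabatic flash: solve Rachford–Rice at each trial T, then check hF = ψ·hV(T) + (1−ψ)·hL(T).
  T = 345.9 K: K = (2.628, 0.185), RR gives ψ = 0.025, H_out = 0.925 kJ/mol
  T = 378.0 K: K = (3.787, 0.284), RR gives ψ = 0.250, H_out = 13.777 kJ/mol
  T = 361.9 K: K = (3.179, 0.231), RR gives ψ = 0.152, H_out = 7.971 kJ/mol
  T = 353.9 K: K = (2.896, 0.207), RR gives ψ = 0.093, H_out = 4.675 kJ/mol
  T = 357.9 K: K = (3.036, 0.219), RR gives ψ = 0.124, H_out = 6.369 kJ/mol
  T = 355.9 K: K = (2.966, 0.213), RR gives ψ = 0.109, H_out = 5.534 kJ/mol
Linear interpolation between T = 353.9 (H_out = 4.675) and T = 355.9 (H_out = 5.534) on hF = 4.879 gives T ≈ 354.4 K, at which ψ = 0.10.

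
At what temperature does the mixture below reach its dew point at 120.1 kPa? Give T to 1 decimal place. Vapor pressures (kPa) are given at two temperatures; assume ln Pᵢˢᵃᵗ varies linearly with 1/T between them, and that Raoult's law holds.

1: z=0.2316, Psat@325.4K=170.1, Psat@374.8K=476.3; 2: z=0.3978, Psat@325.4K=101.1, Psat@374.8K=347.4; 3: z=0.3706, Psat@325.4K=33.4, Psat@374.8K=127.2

Dew-point temperature: Σzᵢ·P/Pᵢˢᵃᵗ(T) = 1. Interpolate ln Pᵢˢᵃᵗ = aᵢ + bᵢ/T.
  T = 325.4 K: ΣzᵢP/Pᵢˢᵃᵗ = 1.9687
  T = 374.8 K: ΣzᵢP/Pᵢˢᵃᵗ = 0.5458
  T = 350.1 K: ΣzᵢP/Pᵢˢᵃᵗ = 0.9897
  T = 337.8 K: ΣzᵢP/Pᵢˢᵃᵗ = 1.3761
  T = 344.0 K: ΣzᵢP/Pᵢˢᵃᵗ = 1.1619
  T = 347.1 K: ΣzᵢP/Pᵢˢᵃᵗ = 1.0702
  T = 348.6 K: ΣzᵢP/Pᵢˢᵃᵗ = 1.0290
Interpolating between 348.6 K and 350.1 K gives T ≈ 349.7 K.

T = 349.7 K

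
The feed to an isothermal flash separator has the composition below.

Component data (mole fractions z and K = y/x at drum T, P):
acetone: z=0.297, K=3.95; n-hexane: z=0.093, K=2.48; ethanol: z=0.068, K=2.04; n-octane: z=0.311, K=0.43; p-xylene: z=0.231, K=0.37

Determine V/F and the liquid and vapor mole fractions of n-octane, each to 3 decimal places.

Rachford–Rice: g(V/F) = Σ zᵢ(Kᵢ−1)/(1+V/F(Kᵢ−1)) = 0.
g(0) = ΣzᵢKᵢ − 1 = 0.762 and g(1) = 1 − Σzᵢ/Kᵢ = -0.494, so a root lies in (0, 1).
Newton–Raphson from V/F = 0.36:
  V/F = 0.360: g = 0.1549, g' = -1.047 → V/F = 0.508
  V/F = 0.508: g = 0.0120, g' = -0.910 → V/F = 0.521
Converged at V/F = 0.521.
Compositions from xᵢ = zᵢ/(1+V/F(Kᵢ−1)), yᵢ = Kᵢxᵢ:
  acetone: x = 0.117, y = 0.462
  n-hexane: x = 0.053, y = 0.130
  ethanol: x = 0.044, y = 0.090
  n-octane: x = 0.442, y = 0.190
  p-xylene: x = 0.344, y = 0.127

V/F = 0.521, x_n-octane = 0.442, y_n-octane = 0.190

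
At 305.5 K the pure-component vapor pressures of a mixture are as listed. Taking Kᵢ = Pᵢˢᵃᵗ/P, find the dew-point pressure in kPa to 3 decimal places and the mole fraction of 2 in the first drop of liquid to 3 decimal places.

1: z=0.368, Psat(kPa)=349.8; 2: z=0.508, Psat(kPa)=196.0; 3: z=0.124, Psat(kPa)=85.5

Pdew = 196.303 kPa, x_2 = 0.509

At the dew point ψ → 1, so Σzᵢ/Kᵢ = 1 with Kᵢ = Pᵢˢᵃᵗ/P ⇒ 1/P = Σzᵢ/Pᵢˢᵃᵗ.
1/P = 0.368/349.8 + 0.508/196.0 + 0.124/85.5 = 0.005094 ⇒ P = 196.303 kPa
xᵢ = zᵢP/Pᵢˢᵃᵗ ⇒ x_2 = 0.508·196.303/196.0 = 0.509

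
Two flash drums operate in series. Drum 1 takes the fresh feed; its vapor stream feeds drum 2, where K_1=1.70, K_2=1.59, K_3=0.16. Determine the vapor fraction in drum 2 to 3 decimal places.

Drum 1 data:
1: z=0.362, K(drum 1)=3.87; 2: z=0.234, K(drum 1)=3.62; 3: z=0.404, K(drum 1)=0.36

V/F (drum 2) = 0.397

Drum 1:
Rachford–Rice: g(ψ₁) = Σ zᵢ(Kᵢ−1)/(1+ψ₁(Kᵢ−1)) = 0.
Feasibility: ΣzᵢKᵢ = 2.393, Σzᵢ/Kᵢ = 1.280 — both > 1, two phases present.
Iterate (Newton) starting at ψ₁ = 0.5:
  ψ₁ = 0.500: g = 0.3118, g' = -1.162 → ψ₁ = 0.768
  ψ₁ = 0.768: g = 0.0188, g' = -1.108 → ψ₁ = 0.785
Converged at ψ₁ = 0.785.
Drum-1 compositions:
  1: x = 0.111, y = 0.431
  2: x = 0.077, y = 0.277
  3: x = 0.812, y = 0.292
Drum-2 feed = drum-1 vapor: z₂ = (0.4306, 0.2771, 0.2924).
Drum 2:
Let ψ₂ = V/F and solve Σ zᵢ(Kᵢ−1)/(1+ψ₂(Kᵢ−1)) = 0.
Check two-phase: ΣzᵢKᵢ = 1.219 > 1 and Σzᵢ/Kᵢ = 2.255 > 1, so g(0) = 0.219 > 0 and g(1) = -1.255 < 0.
Iterate (Newton) starting at ψ₂ = 0.5:
  ψ₂ = 0.500: g = -0.0740, g' = -0.787 → ψ₂ = 0.406
  ψ₂ = 0.406: g = -0.0061, g' = -0.666 → ψ₂ = 0.397
Converged at ψ₂ = 0.397.
  1: x = 0.337, y = 0.573
  2: x = 0.225, y = 0.357
  3: x = 0.439, y = 0.070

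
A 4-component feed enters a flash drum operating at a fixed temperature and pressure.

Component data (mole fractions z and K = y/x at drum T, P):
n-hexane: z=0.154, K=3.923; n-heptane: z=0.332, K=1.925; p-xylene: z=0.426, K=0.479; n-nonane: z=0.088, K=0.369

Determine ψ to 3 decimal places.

ψ = 0.518

Iterate (Newton) starting at ψ = 0.5:
  ψ = 0.500: g = 0.0116, g' = -0.636 → ψ = 0.518
Converged at ψ = 0.518.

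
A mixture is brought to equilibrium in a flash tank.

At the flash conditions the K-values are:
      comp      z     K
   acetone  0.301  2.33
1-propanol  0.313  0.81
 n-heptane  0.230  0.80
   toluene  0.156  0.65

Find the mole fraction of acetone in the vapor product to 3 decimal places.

Newton–Raphson from V/F = 0.5:
  V/F = 0.500: g = 0.0574, g' = -0.245 → V/F = 0.734
  V/F = 0.734: g = 0.0060, g' = -0.199 → V/F = 0.765
Converged at V/F = 0.765.
Compositions from xᵢ = zᵢ/(1+V/F(Kᵢ−1)), yᵢ = Kᵢxᵢ:
  acetone: x = 0.149, y = 0.348
  1-propanol: x = 0.366, y = 0.297
  n-heptane: x = 0.272, y = 0.217
  toluene: x = 0.213, y = 0.138

y_acetone = 0.348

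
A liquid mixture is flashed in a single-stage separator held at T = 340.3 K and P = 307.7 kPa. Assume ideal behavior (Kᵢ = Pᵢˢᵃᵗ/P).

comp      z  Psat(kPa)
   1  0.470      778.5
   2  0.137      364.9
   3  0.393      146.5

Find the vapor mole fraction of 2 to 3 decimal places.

Raoult's law: Kᵢ = Pᵢˢᵃᵗ/P = Pᵢˢᵃᵗ/307.7.
  K_1 = 778.5/307.7 = 2.53006, K_2 = 364.9/307.7 = 1.18590, K_3 = 146.5/307.7 = 0.47611
Rachford–Rice: g(ψ) = Σ zᵢ(Kᵢ−1)/(1+ψ(Kᵢ−1)) = 0.
Feasibility: ΣzᵢKᵢ = 1.539, Σzᵢ/Kᵢ = 1.127 — both > 1, two phases present.
Iterate (Newton) starting at ψ = 0.5:
  ψ = 0.500: g = 0.1518, g' = -0.555 → ψ = 0.773
  ψ = 0.773: g = 0.0055, g' = -0.539 → ψ = 0.784
Converged at ψ = 0.784.
Compositions from xᵢ = zᵢ/(1+ψ(Kᵢ−1)), yᵢ = Kᵢxᵢ:
  1: x = 0.214, y = 0.541
  2: x = 0.120, y = 0.142
  3: x = 0.667, y = 0.317

y_2 = 0.142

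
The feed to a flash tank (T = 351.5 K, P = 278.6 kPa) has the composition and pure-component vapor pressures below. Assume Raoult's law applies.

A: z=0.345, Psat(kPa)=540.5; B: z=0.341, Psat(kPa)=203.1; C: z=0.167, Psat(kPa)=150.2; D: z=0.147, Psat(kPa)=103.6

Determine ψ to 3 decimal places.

Raoult's law: Kᵢ = Pᵢˢᵃᵗ/P = Pᵢˢᵃᵗ/278.6.
  K_A = 540.5/278.6 = 1.94006, K_B = 203.1/278.6 = 0.72900, K_C = 150.2/278.6 = 0.53912, K_D = 103.6/278.6 = 0.37186
Rachford–Rice: g(ψ) = Σ zᵢ(Kᵢ−1)/(1+ψ(Kᵢ−1)) = 0.
g(0) = ΣzᵢKᵢ − 1 = 0.063 and g(1) = 1 − Σzᵢ/Kᵢ = -0.351, so a root lies in (0, 1).
Newton iteration, ψ⁰ = 0.5:
  ψ = 0.500: g = -0.1209, g' = -0.358 → ψ = 0.162
  ψ = 0.162: g = -0.0012, g' = -0.370 → ψ = 0.159
Converged at ψ = 0.159.

ψ = 0.159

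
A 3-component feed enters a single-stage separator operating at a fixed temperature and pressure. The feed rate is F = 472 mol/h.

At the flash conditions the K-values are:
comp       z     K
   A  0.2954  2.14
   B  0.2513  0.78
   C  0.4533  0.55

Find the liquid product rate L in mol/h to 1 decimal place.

Rachford–Rice: g(V/F) = Σ zᵢ(Kᵢ−1)/(1+V/F(Kᵢ−1)) = 0.
Check two-phase: ΣzᵢKᵢ = 1.0775 > 1 and Σzᵢ/Kᵢ = 1.2844 > 1, so g(0) = 0.0775 > 0 and g(1) = -0.2844 < 0.
Newton–Raphson from V/F = 0.32:
  V/F = 0.3200: g = -0.05103, g' = -0.3455 → V/F = 0.1723
  V/F = 0.1723: g = 0.00288, g' = -0.3892 → V/F = 0.1797
Converged at V/F = 0.1797.
Then V = V/F·F = 0.1797·472 = 84.8 mol/h and L = F − V = 387.2 mol/h.

L = 387.2 mol/h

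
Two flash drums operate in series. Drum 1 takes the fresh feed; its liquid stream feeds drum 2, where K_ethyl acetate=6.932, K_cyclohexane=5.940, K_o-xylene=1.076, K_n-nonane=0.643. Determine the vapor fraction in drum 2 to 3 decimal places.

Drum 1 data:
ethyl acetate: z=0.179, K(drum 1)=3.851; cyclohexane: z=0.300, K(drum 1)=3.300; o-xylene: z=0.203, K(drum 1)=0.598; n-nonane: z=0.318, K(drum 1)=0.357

Drum 1:
Let ψ₁ = V/F and solve Σ zᵢ(Kᵢ−1)/(1+ψ₁(Kᵢ−1)) = 0.
Feasibility: ΣzᵢKᵢ = 1.914, Σzᵢ/Kᵢ = 1.368 — both > 1, two phases present.
Newton–Raphson from ψ₁ = 0.5:
  ψ₁ = 0.500: g = 0.1278, g' = -0.928 → ψ₁ = 0.638
  ψ₁ = 0.638: g = 0.0044, g' = -0.881 → ψ₁ = 0.643
Converged at ψ₁ = 0.643.
Drum-1 compositions:
  ethyl acetate: x = 0.063, y = 0.243
  cyclohexane: x = 0.121, y = 0.399
  o-xylene: x = 0.274, y = 0.164
  n-nonane: x = 0.542, y = 0.194
Drum-2 feed = drum-1 liquid: z₂ = (0.0632, 0.1210, 0.2737, 0.5420).
Drum 2:
Rachford–Rice: g(ψ₂) = Σ zᵢ(Kᵢ−1)/(1+ψ₂(Kᵢ−1)) = 0.
Feasibility: ΣzᵢKᵢ = 1.800, Σzᵢ/Kᵢ = 1.127 — both > 1, two phases present.
Newton iteration, ψ₂⁰ = 0.5:
  ψ₂ = 0.500: g = 0.0513, g' = -0.491 → ψ₂ = 0.605
  ψ₂ = 0.605: g = 0.0048, g' = -0.405 → ψ₂ = 0.617
Converged at ψ₂ = 0.617.
  ethyl acetate: x = 0.014, y = 0.094
  cyclohexane: x = 0.030, y = 0.178
  o-xylene: x = 0.261, y = 0.281
  n-nonane: x = 0.695, y = 0.447

V/F (drum 2) = 0.617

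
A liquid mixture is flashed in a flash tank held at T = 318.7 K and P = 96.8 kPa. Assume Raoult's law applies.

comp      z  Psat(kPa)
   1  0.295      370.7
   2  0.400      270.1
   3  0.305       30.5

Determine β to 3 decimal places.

β = 0.873

Raoult's law: Kᵢ = Pᵢˢᵃᵗ/P = Pᵢˢᵃᵗ/96.8.
  K_1 = 370.7/96.8 = 3.82955, K_2 = 270.1/96.8 = 2.79029, K_3 = 30.5/96.8 = 0.31508
Let β = V/F and solve Σ zᵢ(Kᵢ−1)/(1+β(Kᵢ−1)) = 0.
Feasibility: ΣzᵢKᵢ = 2.342, Σzᵢ/Kᵢ = 1.188 — both > 1, two phases present.
Newton iteration, β⁰ = 0.33:
  β = 0.330: g = 0.6119, g' = -1.377 → β = 0.774
  β = 0.774: g = 0.1169, g' = -1.106 → β = 0.880
  β = 0.880: g = -0.0086, g' = -1.294 → β = 0.873
Converged at β = 0.873.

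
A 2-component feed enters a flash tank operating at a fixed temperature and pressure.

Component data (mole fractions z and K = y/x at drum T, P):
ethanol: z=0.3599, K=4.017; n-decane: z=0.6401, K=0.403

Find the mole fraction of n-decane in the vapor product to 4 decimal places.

y_n-decane = 0.3364

Rachford–Rice: g(ψ) = Σ zᵢ(Kᵢ−1)/(1+ψ(Kᵢ−1)) = 0.
Check two-phase: ΣzᵢKᵢ = 1.7037 > 1 and Σzᵢ/Kᵢ = 1.6779 > 1, so g(0) = 0.7037 > 0 and g(1) = -0.6779 < 0.
Binary case is linear: z₁(K₁−1)(1+ψ(K₂−1)) + z₂(K₂−1)(1+ψ(K₁−1)) = 0
⇒ ψ = [z₁(K₁−1)+z₂(K₂−1)] / [−(K₁−1)(K₂−1)] = 0.70368/1.80115 = 0.3907
Compositions from xᵢ = zᵢ/(1+ψ(Kᵢ−1)), yᵢ = Kᵢxᵢ:
  ethanol: x = 0.1652, y = 0.6636
  n-decane: x = 0.8348, y = 0.3364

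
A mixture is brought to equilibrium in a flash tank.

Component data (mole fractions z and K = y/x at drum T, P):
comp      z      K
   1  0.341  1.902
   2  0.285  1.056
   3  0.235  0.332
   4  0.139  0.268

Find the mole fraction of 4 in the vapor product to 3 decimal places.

Material balance + equilibrium reduce to Σ zᵢ(Kᵢ−1)/(1+β(Kᵢ−1)) = 0.
Check two-phase: ΣzᵢKᵢ = 1.065 > 1 and Σzᵢ/Kᵢ = 1.676 > 1, so g(0) = 0.065 > 0 and g(1) = -0.676 < 0.
Iterate (Newton) starting at β = 0.58:
  β = 0.580: g = -0.2157, g' = -0.625 → β = 0.235
  β = 0.235: g = -0.0395, g' = -0.446 → β = 0.146
  β = 0.146: g = -0.0004, g' = -0.440 → β = 0.145
Converged at β = 0.145.
Compositions from xᵢ = zᵢ/(1+β(Kᵢ−1)), yᵢ = Kᵢxᵢ:
  1: x = 0.301, y = 0.573
  2: x = 0.283, y = 0.299
  3: x = 0.260, y = 0.086
  4: x = 0.156, y = 0.042

y_4 = 0.042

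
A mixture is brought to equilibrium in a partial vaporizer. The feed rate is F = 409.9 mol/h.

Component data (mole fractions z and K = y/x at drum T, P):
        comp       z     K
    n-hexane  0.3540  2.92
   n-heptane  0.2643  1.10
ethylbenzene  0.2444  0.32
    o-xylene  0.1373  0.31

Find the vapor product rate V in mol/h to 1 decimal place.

V = 191.6 mol/h

Let ψ = V/F and solve Σ zᵢ(Kᵢ−1)/(1+ψ(Kᵢ−1)) = 0.
Feasibility: ΣzᵢKᵢ = 1.4452, Σzᵢ/Kᵢ = 1.5682 — both > 1, two phases present.
Iterate (Newton) starting at ψ = 0.39:
  ψ = 0.3900: g = 0.05830, g' = -0.7608 → ψ = 0.4666
  ψ = 0.4666: g = 0.00058, g' = -0.7501 → ψ = 0.4674
Converged at ψ = 0.4674.
Then V = ψ·F = 0.4674·409.9 = 191.6 mol/h and L = F − V = 218.3 mol/h.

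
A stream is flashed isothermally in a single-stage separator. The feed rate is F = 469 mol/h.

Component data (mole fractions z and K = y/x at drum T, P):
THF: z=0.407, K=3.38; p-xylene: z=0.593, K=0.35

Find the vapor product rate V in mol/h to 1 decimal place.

V = 176.8 mol/h

Rachford–Rice: g(β) = Σ zᵢ(Kᵢ−1)/(1+β(Kᵢ−1)) = 0.
Check two-phase: ΣzᵢKᵢ = 1.583 > 1 and Σzᵢ/Kᵢ = 1.815 > 1, so g(0) = 0.583 > 0 and g(1) = -0.815 < 0.
Binary case is linear: z₁(K₁−1)(1+β(K₂−1)) + z₂(K₂−1)(1+β(K₁−1)) = 0
⇒ β = [z₁(K₁−1)+z₂(K₂−1)] / [−(K₁−1)(K₂−1)] = 0.5832/1.5470 = 0.377
Then V = β·F = 0.3770·469 = 176.8 mol/h and L = F − V = 292.2 mol/h.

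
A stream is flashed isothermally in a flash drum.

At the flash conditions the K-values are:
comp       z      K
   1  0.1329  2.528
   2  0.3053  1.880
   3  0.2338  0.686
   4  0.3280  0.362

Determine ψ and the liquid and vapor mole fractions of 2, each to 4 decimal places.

ψ = 0.3228, x_2 = 0.2378, y_2 = 0.4470

Material balance + equilibrium reduce to Σ zᵢ(Kᵢ−1)/(1+ψ(Kᵢ−1)) = 0.
g(0) = ΣzᵢKᵢ − 1 = 0.1891 and g(1) = 1 − Σzᵢ/Kᵢ = -0.4619, so a root lies in (0, 1).
Iterate (Newton) starting at ψ = 0.5:
  ψ = 0.5000: g = -0.09268, g' = -0.5341 → ψ = 0.3265
  ψ = 0.3265: g = -0.00192, g' = -0.5224 → ψ = 0.3228
Converged at ψ = 0.3228.
Compositions from xᵢ = zᵢ/(1+ψ(Kᵢ−1)), yᵢ = Kᵢxᵢ:
  1: x = 0.0890, y = 0.2250
  2: x = 0.2378, y = 0.4470
  3: x = 0.2602, y = 0.1785
  4: x = 0.4131, y = 0.1495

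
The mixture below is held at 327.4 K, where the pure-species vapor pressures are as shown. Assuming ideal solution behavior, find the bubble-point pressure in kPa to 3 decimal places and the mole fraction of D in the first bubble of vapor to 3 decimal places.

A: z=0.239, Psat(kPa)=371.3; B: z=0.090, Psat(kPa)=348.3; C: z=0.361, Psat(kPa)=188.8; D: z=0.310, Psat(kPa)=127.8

Pbub = 227.863 kPa, y_D = 0.174

At the bubble point ψ → 0, so ΣzᵢKᵢ = 1 with Kᵢ = Pᵢˢᵃᵗ/P ⇒ P = ΣzᵢPᵢˢᵃᵗ.
P = 0.239·371.3 + 0.090·348.3 + 0.361·188.8 + 0.310·127.8 = 227.863 kPa
yᵢ = zᵢPᵢˢᵃᵗ/P ⇒ y_D = 0.310·127.8/227.863 = 0.174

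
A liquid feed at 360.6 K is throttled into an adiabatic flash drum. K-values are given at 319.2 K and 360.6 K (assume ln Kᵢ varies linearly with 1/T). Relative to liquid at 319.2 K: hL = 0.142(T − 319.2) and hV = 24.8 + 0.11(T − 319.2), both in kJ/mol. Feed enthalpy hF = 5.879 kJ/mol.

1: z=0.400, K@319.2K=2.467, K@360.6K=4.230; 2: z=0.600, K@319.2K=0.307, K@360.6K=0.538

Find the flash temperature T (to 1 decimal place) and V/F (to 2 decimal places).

T = 322.8 K, V/F = 0.22

Adiabatic flash: solve Rachford–Rice at each trial T, then check hF = ψ·hV(T) + (1−ψ)·hL(T).
  T = 319.2 K: K = (2.467, 0.307), RR gives ψ = 0.168, H_out = 4.171 kJ/mol
  T = 360.6 K: K = (4.230, 0.538), RR gives ψ = 0.680, H_out = 21.843 kJ/mol
  T = 339.9 K: K = (3.284, 0.413), RR gives ψ = 0.419, H_out = 13.058 kJ/mol
  T = 329.5 K: K = (2.857, 0.358), RR gives ψ = 0.300, H_out = 8.795 kJ/mol
  T = 324.4 K: K = (2.660, 0.332), RR gives ψ = 0.237, H_out = 6.585 kJ/mol
  T = 321.8 K: K = (2.562, 0.319), RR gives ψ = 0.204, H_out = 5.403 kJ/mol
  T = 323.1 K: K = (2.611, 0.326), RR gives ψ = 0.221, H_out = 6.000 kJ/mol
Linear interpolation between T = 321.8 (H_out = 5.403) and T = 323.1 (H_out = 6.000) on hF = 5.879 gives T ≈ 322.8 K, at which ψ = 0.22.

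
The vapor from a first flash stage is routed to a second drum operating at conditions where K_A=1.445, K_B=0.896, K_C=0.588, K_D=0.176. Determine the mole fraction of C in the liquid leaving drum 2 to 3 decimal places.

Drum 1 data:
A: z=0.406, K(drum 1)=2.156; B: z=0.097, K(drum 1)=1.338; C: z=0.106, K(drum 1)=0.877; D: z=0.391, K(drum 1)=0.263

Drum 1:
Let ψ₁ = V/F and solve Σ zᵢ(Kᵢ−1)/(1+ψ₁(Kᵢ−1)) = 0.
g(0) = ΣzᵢKᵢ − 1 = 0.201 and g(1) = 1 − Σzᵢ/Kᵢ = -0.868, so a root lies in (0, 1).
Newton–Raphson from ψ₁ = 0.33:
  ψ₁ = 0.330: g = -0.0251, g' = -0.666 → ψ₁ = 0.292
Converged at ψ₁ = 0.292.
Drum-1 compositions:
  A: x = 0.304, y = 0.654
  B: x = 0.088, y = 0.118
  C: x = 0.110, y = 0.096
  D: x = 0.498, y = 0.131
Drum-2 feed = drum-1 vapor: z₂ = (0.6544, 0.1181, 0.0964, 0.1310).
Drum 2:
Rachford–Rice: g(ψ₂) = Σ zᵢ(Kᵢ−1)/(1+ψ₂(Kᵢ−1)) = 0.
Feasibility: ΣzᵢKᵢ = 1.131, Σzᵢ/Kᵢ = 1.493 — both > 1, two phases present.
Iterate (Newton) starting at ψ₂ = 0.5:
  ψ₂ = 0.500: g = -0.0084, g' = -0.371 → ψ₂ = 0.477
Converged at ψ₂ = 0.477.
  A: x = 0.540, y = 0.780
  B: x = 0.124, y = 0.111
  C: x = 0.120, y = 0.071
  D: x = 0.216, y = 0.038

x_C (drum 2) = 0.120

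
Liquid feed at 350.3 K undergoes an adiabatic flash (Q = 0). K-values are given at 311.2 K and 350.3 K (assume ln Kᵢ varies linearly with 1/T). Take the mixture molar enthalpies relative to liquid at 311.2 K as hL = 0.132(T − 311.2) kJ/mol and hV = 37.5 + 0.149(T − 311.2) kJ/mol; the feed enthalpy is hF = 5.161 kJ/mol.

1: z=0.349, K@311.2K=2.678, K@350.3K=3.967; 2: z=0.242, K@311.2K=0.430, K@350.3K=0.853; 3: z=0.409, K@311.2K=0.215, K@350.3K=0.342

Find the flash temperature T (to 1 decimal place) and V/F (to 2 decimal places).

T = 313.5 K, V/F = 0.13

Adiabatic flash: solve Rachford–Rice at each trial T, then check hF = ψ·hV(T) + (1−ψ)·hL(T).
  T = 311.2 K: K = (2.678, 0.430, 0.215), RR gives ψ = 0.106, H_out = 3.981 kJ/mol
  T = 350.3 K: K = (3.967, 0.853, 0.342), RR gives ψ = 0.475, H_out = 23.292 kJ/mol
  T = 330.8 K: K = (3.299, 0.619, 0.275), RR gives ψ = 0.292, H_out = 13.638 kJ/mol
  T = 321.0 K: K = (2.982, 0.519, 0.244), RR gives ψ = 0.202, H_out = 8.903 kJ/mol
  T = 316.1 K: K = (2.828, 0.473, 0.229), RR gives ψ = 0.155, H_out = 6.482 kJ/mol
  T = 313.6 K: K = (2.751, 0.451, 0.222), RR gives ψ = 0.131, H_out = 5.219 kJ/mol
Linear interpolation between T = 311.2 (H_out = 3.981) and T = 313.6 (H_out = 5.219) on hF = 5.161 gives T ≈ 313.5 K, at which ψ = 0.13.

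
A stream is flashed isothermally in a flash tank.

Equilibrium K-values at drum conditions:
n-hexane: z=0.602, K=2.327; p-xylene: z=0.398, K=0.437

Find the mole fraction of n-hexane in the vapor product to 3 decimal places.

Material balance + equilibrium reduce to Σ zᵢ(Kᵢ−1)/(1+ψ(Kᵢ−1)) = 0.
Check two-phase: ΣzᵢKᵢ = 1.575 > 1 and Σzᵢ/Kᵢ = 1.169 > 1, so g(0) = 0.575 > 0 and g(1) = -0.169 < 0.
Binary case is linear: z₁(K₁−1)(1+ψ(K₂−1)) + z₂(K₂−1)(1+ψ(K₁−1)) = 0
⇒ ψ = [z₁(K₁−1)+z₂(K₂−1)] / [−(K₁−1)(K₂−1)] = 0.5748/0.7471 = 0.769
Compositions from xᵢ = zᵢ/(1+ψ(Kᵢ−1)), yᵢ = Kᵢxᵢ:
  n-hexane: x = 0.298, y = 0.693
  p-xylene: x = 0.702, y = 0.307

y_n-hexane = 0.693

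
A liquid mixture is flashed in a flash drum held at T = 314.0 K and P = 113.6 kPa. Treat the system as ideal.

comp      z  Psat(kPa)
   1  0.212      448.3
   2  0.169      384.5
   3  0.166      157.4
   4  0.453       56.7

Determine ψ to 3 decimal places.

ψ = 0.792

Raoult's law: Kᵢ = Pᵢˢᵃᵗ/P = Pᵢˢᵃᵗ/113.6.
  K_1 = 448.3/113.6 = 3.94630, K_2 = 384.5/113.6 = 3.38468, K_3 = 157.4/113.6 = 1.38556, K_4 = 56.7/113.6 = 0.49912
Let ψ = V/F and solve Σ zᵢ(Kᵢ−1)/(1+ψ(Kᵢ−1)) = 0.
Feasibility: ΣzᵢKᵢ = 1.865, Σzᵢ/Kᵢ = 1.131 — both > 1, two phases present.
Newton iteration, ψ⁰ = 0.5:
  ψ = 0.500: g = 0.1873, g' = -0.720 → ψ = 0.760
  ψ = 0.760: g = 0.0193, g' = -0.608 → ψ = 0.792
Converged at ψ = 0.792.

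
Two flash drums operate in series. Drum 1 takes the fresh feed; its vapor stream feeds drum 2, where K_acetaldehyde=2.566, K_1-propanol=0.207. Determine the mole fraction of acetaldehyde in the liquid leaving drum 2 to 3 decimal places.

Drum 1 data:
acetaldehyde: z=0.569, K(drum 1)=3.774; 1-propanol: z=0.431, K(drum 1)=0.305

x_acetaldehyde (drum 2) = 0.336

Drum 1:
Rachford–Rice: g(ψ₁) = Σ zᵢ(Kᵢ−1)/(1+ψ₁(Kᵢ−1)) = 0.
Feasibility: ΣzᵢKᵢ = 2.279, Σzᵢ/Kᵢ = 1.564 — both > 1, two phases present.
Binary case is linear: z₁(K₁−1)(1+ψ₁(K₂−1)) + z₂(K₂−1)(1+ψ₁(K₁−1)) = 0
⇒ ψ₁ = [z₁(K₁−1)+z₂(K₂−1)] / [−(K₁−1)(K₂−1)] = 1.2789/1.9279 = 0.663
Drum-1 compositions:
  acetaldehyde: x = 0.200, y = 0.756
  1-propanol: x = 0.800, y = 0.244
Drum-2 feed = drum-1 vapor: z₂ = (0.7561, 0.2439).
Drum 2:
Let ψ₂ = V/F and solve Σ zᵢ(Kᵢ−1)/(1+ψ₂(Kᵢ−1)) = 0.
g(0) = ΣzᵢKᵢ − 1 = 0.991 and g(1) = 1 − Σzᵢ/Kᵢ = -0.473, so a root lies in (0, 1).
Binary case is linear: z₁(K₁−1)(1+ψ₂(K₂−1)) + z₂(K₂−1)(1+ψ₂(K₁−1)) = 0
⇒ ψ₂ = [z₁(K₁−1)+z₂(K₂−1)] / [−(K₁−1)(K₂−1)] = 0.9907/1.2418 = 0.798
  acetaldehyde: x = 0.336, y = 0.863
  1-propanol: x = 0.664, y = 0.137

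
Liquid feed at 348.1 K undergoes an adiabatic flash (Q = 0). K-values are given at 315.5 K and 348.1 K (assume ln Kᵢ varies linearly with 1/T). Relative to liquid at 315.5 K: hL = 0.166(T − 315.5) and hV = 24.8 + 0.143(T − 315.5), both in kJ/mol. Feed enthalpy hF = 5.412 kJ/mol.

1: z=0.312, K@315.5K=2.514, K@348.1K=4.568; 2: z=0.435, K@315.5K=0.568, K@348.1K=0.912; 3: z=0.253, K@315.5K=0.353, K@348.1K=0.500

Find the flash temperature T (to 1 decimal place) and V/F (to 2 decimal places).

T = 317.7 K, V/F = 0.20

Adiabatic flash: solve Rachford–Rice at each trial T, then check hF = ψ·hV(T) + (1−ψ)·hL(T).
  T = 315.5 K: K = (2.514, 0.568, 0.353), RR gives ψ = 0.154, H_out = 3.817 kJ/mol
  T = 348.1 K: K = (4.568, 0.912, 0.500), RR gives ψ = 0.883, H_out = 26.659 kJ/mol
  T = 331.8 K: K = (3.439, 0.728, 0.424), RR gives ψ = 0.502, H_out = 14.968 kJ/mol
  T = 323.6 K: K = (2.949, 0.645, 0.387), RR gives ψ = 0.331, H_out = 9.494 kJ/mol
  T = 319.6 K: K = (2.728, 0.606, 0.370), RR gives ψ = 0.246, H_out = 6.761 kJ/mol
  T = 317.6 K: K = (2.622, 0.587, 0.362), RR gives ψ = 0.202, H_out = 5.349 kJ/mol
Linear interpolation between T = 317.6 (H_out = 5.349) and T = 319.6 (H_out = 6.761) on hF = 5.412 gives T ≈ 317.7 K, at which ψ = 0.20.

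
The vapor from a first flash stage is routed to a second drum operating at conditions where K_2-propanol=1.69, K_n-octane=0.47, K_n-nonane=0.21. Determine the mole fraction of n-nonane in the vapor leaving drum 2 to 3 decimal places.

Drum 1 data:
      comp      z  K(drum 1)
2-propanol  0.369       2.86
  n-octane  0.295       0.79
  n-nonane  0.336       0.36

y_n-nonane (drum 2) = 0.046

Drum 1:
Iterate (Newton) starting at ψ₁ = 0.5:
  ψ₁ = 0.500: g = -0.0298, g' = -0.657 → ψ₁ = 0.455
Converged at ψ₁ = 0.455.
Drum-1 compositions:
  2-propanol: x = 0.200, y = 0.572
  n-octane: x = 0.326, y = 0.258
  n-nonane: x = 0.474, y = 0.171
Drum-2 feed = drum-1 vapor: z₂ = (0.5717, 0.2577, 0.1706).
Drum 2:
Newton iteration, ψ₂⁰ = 0.7:
  ψ₂ = 0.700: g = -0.2526, g' = -0.840 → ψ₂ = 0.399
  ψ₂ = 0.399: g = -0.0607, g' = -0.511 → ψ₂ = 0.280
  ψ₂ = 0.280: g = -0.0029, g' = -0.467 → ψ₂ = 0.274
Converged at ψ₂ = 0.274.
  2-propanol: x = 0.481, y = 0.813
  n-octane: x = 0.301, y = 0.142
  n-nonane: x = 0.218, y = 0.046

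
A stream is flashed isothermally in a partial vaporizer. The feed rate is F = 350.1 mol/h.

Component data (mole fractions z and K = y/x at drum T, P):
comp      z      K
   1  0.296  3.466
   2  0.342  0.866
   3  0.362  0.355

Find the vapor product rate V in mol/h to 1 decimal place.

Newton–Raphson from V/F = 0.33:
  V/F = 0.330: g = 0.0579, g' = -0.797 → V/F = 0.403
  V/F = 0.403: g = 0.0024, g' = -0.735 → V/F = 0.406
Converged at V/F = 0.406.
Then V = V/F·F = 0.4059·350.1 = 142.1 mol/h and L = F − V = 208.0 mol/h.

V = 142.1 mol/h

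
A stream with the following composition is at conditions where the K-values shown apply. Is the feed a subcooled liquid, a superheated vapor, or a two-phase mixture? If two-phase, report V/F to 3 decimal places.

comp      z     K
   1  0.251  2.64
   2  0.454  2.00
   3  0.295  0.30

two-phase, V/F = 0.760

ΣzᵢKᵢ = 1.659; Σzᵢ/Kᵢ = 1.305.
Both exceed 1, so a two-phase solution exists.
Let ψ = V/F and solve Σ zᵢ(Kᵢ−1)/(1+ψ(Kᵢ−1)) = 0.
Newton–Raphson from ψ = 0.5:
  ψ = 0.500: g = 0.2112, g' = -0.748 → ψ = 0.782
  ψ = 0.782: g = -0.0215, g' = -0.979 → ψ = 0.760
Converged at ψ = 0.760.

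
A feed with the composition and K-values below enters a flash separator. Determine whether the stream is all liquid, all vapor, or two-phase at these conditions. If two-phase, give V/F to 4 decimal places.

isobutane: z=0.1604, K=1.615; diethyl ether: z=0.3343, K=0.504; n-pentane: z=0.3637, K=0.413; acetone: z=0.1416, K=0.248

all liquid

ΣzᵢKᵢ = 0.6129; Σzᵢ/Kᵢ = 2.2142.
Since ΣzᵢKᵢ < 1 the mixture is below its bubble point — single liquid phase.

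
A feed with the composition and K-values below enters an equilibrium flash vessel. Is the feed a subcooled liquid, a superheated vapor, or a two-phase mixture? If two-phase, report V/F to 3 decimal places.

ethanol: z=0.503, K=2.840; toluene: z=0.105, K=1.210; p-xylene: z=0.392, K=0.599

ΣzᵢKᵢ = 1.790; Σzᵢ/Kᵢ = 0.918.
Since Σzᵢ/Kᵢ < 1 the mixture is above its dew point — single vapor phase.

superheated vapor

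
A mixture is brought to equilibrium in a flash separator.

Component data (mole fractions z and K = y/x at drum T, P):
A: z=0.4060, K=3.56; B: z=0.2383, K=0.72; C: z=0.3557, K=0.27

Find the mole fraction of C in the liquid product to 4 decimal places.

x_C = 0.5413

Let ψ = V/F and solve Σ zᵢ(Kᵢ−1)/(1+ψ(Kᵢ−1)) = 0.
Check two-phase: ΣzᵢKᵢ = 1.7130 > 1 and Σzᵢ/Kᵢ = 1.7624 > 1, so g(0) = 0.7130 > 0 and g(1) = -0.7624 < 0.
Iterate (Newton) starting at ψ = 0.5:
  ψ = 0.5000: g = -0.03064, g' = -1.0072 → ψ = 0.4696
Converged at ψ = 0.4696.
Compositions from xᵢ = zᵢ/(1+ψ(Kᵢ−1)), yᵢ = Kᵢxᵢ:
  A: x = 0.1844, y = 0.6563
  B: x = 0.2744, y = 0.1976
  C: x = 0.5413, y = 0.1461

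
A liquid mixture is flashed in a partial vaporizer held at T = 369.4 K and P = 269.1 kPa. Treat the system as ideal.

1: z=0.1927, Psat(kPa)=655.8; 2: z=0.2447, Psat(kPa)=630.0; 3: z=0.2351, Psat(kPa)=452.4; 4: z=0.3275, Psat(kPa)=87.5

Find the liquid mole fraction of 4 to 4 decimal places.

x_4 = 0.6176

Raoult's law: Kᵢ = Pᵢˢᵃᵗ/P = Pᵢˢᵃᵗ/269.1.
  K_1 = 655.8/269.1 = 2.437012, K_2 = 630.0/269.1 = 2.341137, K_3 = 452.4/269.1 = 1.681159, K_4 = 87.5/269.1 = 0.325158
Let β = V/F and solve Σ zᵢ(Kᵢ−1)/(1+β(Kᵢ−1)) = 0.
Check two-phase: ΣzᵢKᵢ = 1.5442 > 1 and Σzᵢ/Kᵢ = 1.3306 > 1, so g(0) = 0.5442 > 0 and g(1) = -0.3306 < 0.
Iterate (Newton) starting at β = 0.5:
  β = 0.5000: g = 0.14348, g' = -0.6929 → β = 0.7071
  β = 0.7071: g = -0.00883, g' = -0.8092 → β = 0.6962
  β = 0.6962: g = -0.00006, g' = -0.7979 → β = 0.6961
Converged at β = 0.6961.
Compositions from xᵢ = zᵢ/(1+β(Kᵢ−1)), yᵢ = Kᵢxᵢ:
  1: x = 0.0963, y = 0.2348
  2: x = 0.1266, y = 0.2963
  3: x = 0.1595, y = 0.2681
  4: x = 0.6176, y = 0.2008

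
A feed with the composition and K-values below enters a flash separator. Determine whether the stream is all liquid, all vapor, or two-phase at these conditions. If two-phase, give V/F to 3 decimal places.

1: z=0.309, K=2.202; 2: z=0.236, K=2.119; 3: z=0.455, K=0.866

all vapor

ΣzᵢKᵢ = 1.575; Σzᵢ/Kᵢ = 0.777.
Since Σzᵢ/Kᵢ < 1 the mixture is above its dew point — single vapor phase.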